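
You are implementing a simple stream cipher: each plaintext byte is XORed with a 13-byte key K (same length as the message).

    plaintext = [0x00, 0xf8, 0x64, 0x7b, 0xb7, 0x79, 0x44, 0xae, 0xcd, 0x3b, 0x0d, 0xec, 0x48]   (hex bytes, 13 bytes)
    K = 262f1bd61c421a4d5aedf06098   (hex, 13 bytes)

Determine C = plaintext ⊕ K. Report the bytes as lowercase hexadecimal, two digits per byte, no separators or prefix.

26d77fadab3b5ee397d6fd8cd0

XOR is its own inverse, so applying the key byte-wise gives the result directly.
byte 0: 00 XOR 26 = 26
byte 1: f8 XOR 2f = d7
byte 2: 64 XOR 1b = 7f
byte 3: 7b XOR d6 = ad
byte 4: b7 XOR 1c = ab
byte 5: 79 XOR 42 = 3b
byte 6: 44 XOR 1a = 5e
byte 7: ae XOR 4d = e3
byte 8: cd XOR 5a = 97
byte 9: 3b XOR ed = d6
byte 10: 0d XOR f0 = fd
byte 11: ec XOR 60 = 8c
byte 12: 48 XOR 98 = d0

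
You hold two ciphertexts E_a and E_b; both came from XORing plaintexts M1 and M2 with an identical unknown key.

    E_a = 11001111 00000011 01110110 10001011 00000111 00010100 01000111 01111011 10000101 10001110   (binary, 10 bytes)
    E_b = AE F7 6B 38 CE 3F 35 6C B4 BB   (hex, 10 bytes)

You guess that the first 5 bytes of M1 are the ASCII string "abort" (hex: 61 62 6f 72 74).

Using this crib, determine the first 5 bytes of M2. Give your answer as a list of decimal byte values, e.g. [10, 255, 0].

First, E_a ⊕ E_b = (M1 ⊕ K) ⊕ (M2 ⊕ K) = M1 ⊕ M2, so the key drops out. Then M2 = (M1 ⊕ M2) ⊕ M1 over the first 5 bytes.
byte 0: (cf ^ ae) ^ 61 = 61 ^ 61 = 00
byte 1: (03 ^ f7) ^ 62 = f4 ^ 62 = 96
byte 2: (76 ^ 6b) ^ 6f = 1d ^ 6f = 72
byte 3: (8b ^ 38) ^ 72 = b3 ^ 72 = c1
byte 4: (07 ^ ce) ^ 74 = c9 ^ 74 = bd

[0, 150, 114, 193, 189]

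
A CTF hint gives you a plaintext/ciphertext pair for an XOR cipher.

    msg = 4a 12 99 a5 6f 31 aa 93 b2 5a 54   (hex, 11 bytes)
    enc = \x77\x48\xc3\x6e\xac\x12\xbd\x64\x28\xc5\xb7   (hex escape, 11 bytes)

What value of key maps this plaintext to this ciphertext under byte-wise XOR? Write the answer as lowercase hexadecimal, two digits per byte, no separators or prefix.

Since enc = msg ⊕ key, XORing both sides with msg gives key = msg ⊕ enc.
byte 0:  74 ⊕ 119 =  61
byte 1:  18 ⊕  72 =  90
byte 2: 153 ⊕ 195 =  90
byte 3: 165 ⊕ 110 = 203
byte 4: 111 ⊕ 172 = 195
byte 5:  49 ⊕  18 =  35
byte 6: 170 ⊕ 189 =  23
byte 7: 147 ⊕ 100 = 247
byte 8: 178 ⊕  40 = 154
byte 9:  90 ⊕ 197 = 159
byte 10:  84 ⊕ 183 = 227

3d5a5acbc32317f79a9fe3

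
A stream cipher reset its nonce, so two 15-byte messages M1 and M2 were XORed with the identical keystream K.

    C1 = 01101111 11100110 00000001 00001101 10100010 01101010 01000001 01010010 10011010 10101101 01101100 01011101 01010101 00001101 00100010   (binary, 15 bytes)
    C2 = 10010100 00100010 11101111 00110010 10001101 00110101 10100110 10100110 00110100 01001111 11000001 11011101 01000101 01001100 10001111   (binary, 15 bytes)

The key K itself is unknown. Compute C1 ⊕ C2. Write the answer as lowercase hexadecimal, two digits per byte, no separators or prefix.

fbc4ee3f2f5fe7f4aee2ad801041ad

C1 ⊕ C2 = (M1 ⊕ K) ⊕ (M2 ⊕ K) = M1 ⊕ M2 — the shared key cancels under XOR.
6f XOR 94 = fb
e6 XOR 22 = c4
01 XOR ef = ee
0d XOR 32 = 3f
a2 XOR 8d = 2f
6a XOR 35 = 5f
41 XOR a6 = e7
52 XOR a6 = f4
9a XOR 34 = ae
ad XOR 4f = e2
6c XOR c1 = ad
5d XOR dd = 80
55 XOR 45 = 10
0d XOR 4c = 41
22 XOR 8f = ad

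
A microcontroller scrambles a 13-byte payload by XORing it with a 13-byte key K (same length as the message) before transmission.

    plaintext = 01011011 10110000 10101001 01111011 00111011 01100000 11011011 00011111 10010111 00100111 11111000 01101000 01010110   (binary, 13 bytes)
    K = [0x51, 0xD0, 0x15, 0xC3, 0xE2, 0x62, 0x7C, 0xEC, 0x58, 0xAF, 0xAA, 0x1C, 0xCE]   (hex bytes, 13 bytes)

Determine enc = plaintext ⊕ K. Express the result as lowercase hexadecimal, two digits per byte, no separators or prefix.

 91 XOR  81 =  10
176 XOR 208 =  96
169 XOR  21 = 188
123 XOR 195 = 184
 59 XOR 226 = 217
 96 XOR  98 =   2
219 XOR 124 = 167
 31 XOR 236 = 243
151 XOR  88 = 207
 39 XOR 175 = 136
248 XOR 170 =  82
104 XOR  28 = 116
 86 XOR 206 = 152

0a60bcb8d902a7f3cf88527498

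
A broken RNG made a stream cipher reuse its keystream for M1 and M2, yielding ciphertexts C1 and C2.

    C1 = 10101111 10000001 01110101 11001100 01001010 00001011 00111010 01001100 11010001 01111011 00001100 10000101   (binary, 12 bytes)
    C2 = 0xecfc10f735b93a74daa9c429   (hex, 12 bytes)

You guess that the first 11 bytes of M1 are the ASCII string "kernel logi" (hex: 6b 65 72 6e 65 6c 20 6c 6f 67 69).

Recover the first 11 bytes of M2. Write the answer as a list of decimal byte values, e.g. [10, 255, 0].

First, C1 ⊕ C2 = (M1 ⊕ K) ⊕ (M2 ⊕ K) = M1 ⊕ M2, so the key drops out. Then M2 = (M1 ⊕ M2) ⊕ M1 over the first 11 bytes.
byte 0: (af ^ ec) ^ 6b = 43 ^ 6b = 28
byte 1: (81 ^ fc) ^ 65 = 7d ^ 65 = 18
byte 2: (75 ^ 10) ^ 72 = 65 ^ 72 = 17
byte 3: (cc ^ f7) ^ 6e = 3b ^ 6e = 55
byte 4: (4a ^ 35) ^ 65 = 7f ^ 65 = 1a
byte 5: (0b ^ b9) ^ 6c = b2 ^ 6c = de
byte 6: (3a ^ 3a) ^ 20 = 00 ^ 20 = 20
byte 7: (4c ^ 74) ^ 6c = 38 ^ 6c = 54
byte 8: (d1 ^ da) ^ 6f = 0b ^ 6f = 64
byte 9: (7b ^ a9) ^ 67 = d2 ^ 67 = b5
byte 10: (0c ^ c4) ^ 69 = c8 ^ 69 = a1

[40, 24, 23, 85, 26, 222, 32, 84, 100, 181, 161]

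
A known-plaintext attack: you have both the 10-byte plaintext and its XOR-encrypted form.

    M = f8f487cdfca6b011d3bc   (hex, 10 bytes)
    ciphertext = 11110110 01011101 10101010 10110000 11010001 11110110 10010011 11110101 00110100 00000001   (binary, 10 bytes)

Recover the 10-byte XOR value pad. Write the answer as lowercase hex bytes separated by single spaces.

0e a9 2d 7d 2d 50 23 e4 e7 bd

Since ciphertext = M ⊕ pad, XORing both sides with M gives pad = M ⊕ ciphertext.
f8 ⊕ f6 = 0e
f4 ⊕ 5d = a9
87 ⊕ aa = 2d
cd ⊕ b0 = 7d
fc ⊕ d1 = 2d
a6 ⊕ f6 = 50
b0 ⊕ 93 = 23
11 ⊕ f5 = e4
d3 ⊕ 34 = e7
bc ⊕ 01 = bd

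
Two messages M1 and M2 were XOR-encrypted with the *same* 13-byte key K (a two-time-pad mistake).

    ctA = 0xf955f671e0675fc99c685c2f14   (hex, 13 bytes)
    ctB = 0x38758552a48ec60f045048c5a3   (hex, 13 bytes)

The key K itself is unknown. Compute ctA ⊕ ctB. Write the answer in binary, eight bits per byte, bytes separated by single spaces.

ctA ⊕ ctB = (M1 ⊕ K) ⊕ (M2 ⊕ K) = M1 ⊕ M2 — the shared key cancels under XOR.
f9 XOR 38 = c1
55 XOR 75 = 20
f6 XOR 85 = 73
71 XOR 52 = 23
e0 XOR a4 = 44
67 XOR 8e = e9
5f XOR c6 = 99
c9 XOR 0f = c6
9c XOR 04 = 98
68 XOR 50 = 38
5c XOR 48 = 14
2f XOR c5 = ea
14 XOR a3 = b7

11000001 00100000 01110011 00100011 01000100 11101001 10011001 11000110 10011000 00111000 00010100 11101010 10110111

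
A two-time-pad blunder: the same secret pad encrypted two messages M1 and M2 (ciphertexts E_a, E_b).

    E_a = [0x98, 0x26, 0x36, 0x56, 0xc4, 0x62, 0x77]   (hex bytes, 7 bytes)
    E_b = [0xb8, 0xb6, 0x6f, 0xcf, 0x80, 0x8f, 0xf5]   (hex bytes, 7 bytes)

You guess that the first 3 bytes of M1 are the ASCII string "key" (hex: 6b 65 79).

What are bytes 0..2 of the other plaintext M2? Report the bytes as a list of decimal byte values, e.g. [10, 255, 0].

First, E_a ⊕ E_b = (M1 ⊕ K) ⊕ (M2 ⊕ K) = M1 ⊕ M2, so the key drops out. Then M2 = (M1 ⊕ M2) ⊕ M1 over the first 3 bytes.
byte 0: (98 xor b8) xor 6b = 20 xor 6b = 4b
byte 1: (26 xor b6) xor 65 = 90 xor 65 = f5
byte 2: (36 xor 6f) xor 79 = 59 xor 79 = 20

[75, 245, 32]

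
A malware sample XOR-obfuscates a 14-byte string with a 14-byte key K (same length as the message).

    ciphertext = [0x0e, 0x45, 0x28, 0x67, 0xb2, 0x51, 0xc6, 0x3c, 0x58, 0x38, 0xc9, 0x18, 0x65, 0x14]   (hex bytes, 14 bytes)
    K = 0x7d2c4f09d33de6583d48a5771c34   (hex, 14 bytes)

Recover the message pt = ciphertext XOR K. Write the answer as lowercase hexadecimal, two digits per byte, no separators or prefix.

00001110 xor 01111101 = 01110011
01000101 xor 00101100 = 01101001
00101000 xor 01001111 = 01100111
01100111 xor 00001001 = 01101110
10110010 xor 11010011 = 01100001
01010001 xor 00111101 = 01101100
11000110 xor 11100110 = 00100000
00111100 xor 01011000 = 01100100
01011000 xor 00111101 = 01100101
00111000 xor 01001000 = 01110000
11001001 xor 10100101 = 01101100
00011000 xor 01110111 = 01101111
01100101 xor 00011100 = 01111001
00010100 xor 00110100 = 00100000

7369676e616c206465706c6f7920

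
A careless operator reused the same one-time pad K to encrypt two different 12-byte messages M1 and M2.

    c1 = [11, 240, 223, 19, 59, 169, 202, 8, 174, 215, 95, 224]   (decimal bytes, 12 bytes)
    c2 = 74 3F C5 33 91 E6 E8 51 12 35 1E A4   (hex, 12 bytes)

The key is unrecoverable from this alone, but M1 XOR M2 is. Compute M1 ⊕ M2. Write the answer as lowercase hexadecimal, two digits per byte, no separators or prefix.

c1 ⊕ c2 = (M1 ⊕ K) ⊕ (M2 ⊕ K) = M1 ⊕ M2 — the shared key cancels under XOR.
0b ^ 74 = 7f
f0 ^ 3f = cf
df ^ c5 = 1a
13 ^ 33 = 20
3b ^ 91 = aa
a9 ^ e6 = 4f
ca ^ e8 = 22
08 ^ 51 = 59
ae ^ 12 = bc
d7 ^ 35 = e2
5f ^ 1e = 41
e0 ^ a4 = 44

7fcf1a20aa4f2259bce24144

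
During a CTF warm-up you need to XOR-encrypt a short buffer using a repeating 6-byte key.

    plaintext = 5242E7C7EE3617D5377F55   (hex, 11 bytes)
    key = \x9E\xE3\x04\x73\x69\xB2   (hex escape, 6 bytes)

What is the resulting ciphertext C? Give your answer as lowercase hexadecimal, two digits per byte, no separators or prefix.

The 6-byte key repeats, so the effective keystream is 9e e3 04 73 69 b2 9e e3 04 73 69.
byte 0: 01010010 xor 10011110 = 11001100
byte 1: 01000010 xor 11100011 = 10100001
byte 2: 11100111 xor 00000100 = 11100011
byte 3: 11000111 xor 01110011 = 10110100
byte 4: 11101110 xor 01101001 = 10000111
byte 5: 00110110 xor 10110010 = 10000100
byte 6: 00010111 xor 10011110 = 10001001
byte 7: 11010101 xor 11100011 = 00110110
byte 8: 00110111 xor 00000100 = 00110011
byte 9: 01111111 xor 01110011 = 00001100
byte 10: 01010101 xor 01101001 = 00111100

cca1e3b487848936330c3c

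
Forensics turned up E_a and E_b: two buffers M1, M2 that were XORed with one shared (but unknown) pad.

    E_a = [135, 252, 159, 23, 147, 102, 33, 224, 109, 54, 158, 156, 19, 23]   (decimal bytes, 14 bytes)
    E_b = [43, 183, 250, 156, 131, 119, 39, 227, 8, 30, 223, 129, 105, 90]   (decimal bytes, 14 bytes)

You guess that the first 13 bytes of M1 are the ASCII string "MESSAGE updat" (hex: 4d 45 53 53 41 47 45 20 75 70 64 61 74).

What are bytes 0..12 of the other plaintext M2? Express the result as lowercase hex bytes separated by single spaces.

e1 0e 36 d8 51 56 43 23 10 58 25 7c 0e

First, E_a ⊕ E_b = (M1 ⊕ K) ⊕ (M2 ⊕ K) = M1 ⊕ M2, so the key drops out. Then M2 = (M1 ⊕ M2) ⊕ M1 over the first 13 bytes.
byte 0: (87 ⊕ 2b) ⊕ 4d = ac ⊕ 4d = e1
byte 1: (fc ⊕ b7) ⊕ 45 = 4b ⊕ 45 = 0e
byte 2: (9f ⊕ fa) ⊕ 53 = 65 ⊕ 53 = 36
byte 3: (17 ⊕ 9c) ⊕ 53 = 8b ⊕ 53 = d8
byte 4: (93 ⊕ 83) ⊕ 41 = 10 ⊕ 41 = 51
byte 5: (66 ⊕ 77) ⊕ 47 = 11 ⊕ 47 = 56
byte 6: (21 ⊕ 27) ⊕ 45 = 06 ⊕ 45 = 43
byte 7: (e0 ⊕ e3) ⊕ 20 = 03 ⊕ 20 = 23
byte 8: (6d ⊕ 08) ⊕ 75 = 65 ⊕ 75 = 10
byte 9: (36 ⊕ 1e) ⊕ 70 = 28 ⊕ 70 = 58
byte 10: (9e ⊕ df) ⊕ 64 = 41 ⊕ 64 = 25
byte 11: (9c ⊕ 81) ⊕ 61 = 1d ⊕ 61 = 7c
byte 12: (13 ⊕ 69) ⊕ 74 = 7a ⊕ 74 = 0e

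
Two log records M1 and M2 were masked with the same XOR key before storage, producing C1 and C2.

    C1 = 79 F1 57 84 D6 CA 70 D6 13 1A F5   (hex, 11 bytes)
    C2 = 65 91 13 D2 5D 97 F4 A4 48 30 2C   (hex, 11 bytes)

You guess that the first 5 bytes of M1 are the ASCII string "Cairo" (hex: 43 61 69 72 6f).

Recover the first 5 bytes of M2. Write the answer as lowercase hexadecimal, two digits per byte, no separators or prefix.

5f012d24e4

First, C1 ⊕ C2 = (M1 ⊕ K) ⊕ (M2 ⊕ K) = M1 ⊕ M2, so the key drops out. Then M2 = (M1 ⊕ M2) ⊕ M1 over the first 5 bytes.
byte 0: (79 XOR 65) XOR 43 = 1c XOR 43 = 5f
byte 1: (f1 XOR 91) XOR 61 = 60 XOR 61 = 01
byte 2: (57 XOR 13) XOR 69 = 44 XOR 69 = 2d
byte 3: (84 XOR d2) XOR 72 = 56 XOR 72 = 24
byte 4: (d6 XOR 5d) XOR 6f = 8b XOR 6f = e4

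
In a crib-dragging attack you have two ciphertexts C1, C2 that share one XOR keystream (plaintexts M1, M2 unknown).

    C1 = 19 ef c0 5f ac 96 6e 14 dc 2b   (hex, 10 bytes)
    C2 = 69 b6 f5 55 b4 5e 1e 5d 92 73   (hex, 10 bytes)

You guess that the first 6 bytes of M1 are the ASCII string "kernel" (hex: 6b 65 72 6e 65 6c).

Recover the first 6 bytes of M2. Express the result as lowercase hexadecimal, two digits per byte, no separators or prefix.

1b3c47647da4

First, C1 ⊕ C2 = (M1 ⊕ K) ⊕ (M2 ⊕ K) = M1 ⊕ M2, so the key drops out. Then M2 = (M1 ⊕ M2) ⊕ M1 over the first 6 bytes.
byte 0: (19 ⊕ 69) ⊕ 6b = 70 ⊕ 6b = 1b
byte 1: (ef ⊕ b6) ⊕ 65 = 59 ⊕ 65 = 3c
byte 2: (c0 ⊕ f5) ⊕ 72 = 35 ⊕ 72 = 47
byte 3: (5f ⊕ 55) ⊕ 6e = 0a ⊕ 6e = 64
byte 4: (ac ⊕ b4) ⊕ 65 = 18 ⊕ 65 = 7d
byte 5: (96 ⊕ 5e) ⊕ 6c = c8 ⊕ 6c = a4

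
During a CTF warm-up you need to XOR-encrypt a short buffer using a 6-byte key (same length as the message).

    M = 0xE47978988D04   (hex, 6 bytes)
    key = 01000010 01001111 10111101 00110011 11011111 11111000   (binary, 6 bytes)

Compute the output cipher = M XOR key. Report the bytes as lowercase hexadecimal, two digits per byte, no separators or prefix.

byte 0: e4 ⊕ 42 = a6
byte 1: 79 ⊕ 4f = 36
byte 2: 78 ⊕ bd = c5
byte 3: 98 ⊕ 33 = ab
byte 4: 8d ⊕ df = 52
byte 5: 04 ⊕ f8 = fc

a636c5ab52fc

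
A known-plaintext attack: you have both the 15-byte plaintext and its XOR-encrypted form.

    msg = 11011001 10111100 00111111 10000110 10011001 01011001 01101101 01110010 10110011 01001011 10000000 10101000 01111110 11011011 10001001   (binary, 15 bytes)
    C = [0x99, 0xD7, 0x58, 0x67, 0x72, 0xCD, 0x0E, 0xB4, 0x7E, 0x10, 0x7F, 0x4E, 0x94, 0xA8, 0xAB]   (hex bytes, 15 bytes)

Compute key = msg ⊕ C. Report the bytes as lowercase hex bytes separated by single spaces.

40 6b 67 e1 eb 94 63 c6 cd 5b ff e6 ea 73 22

Since C = msg ⊕ key, XORing both sides with msg gives key = msg ⊕ C.
byte 0: 11011001 ^ 10011001 = 01000000
byte 1: 10111100 ^ 11010111 = 01101011
byte 2: 00111111 ^ 01011000 = 01100111
byte 3: 10000110 ^ 01100111 = 11100001
byte 4: 10011001 ^ 01110010 = 11101011
byte 5: 01011001 ^ 11001101 = 10010100
byte 6: 01101101 ^ 00001110 = 01100011
byte 7: 01110010 ^ 10110100 = 11000110
byte 8: 10110011 ^ 01111110 = 11001101
byte 9: 01001011 ^ 00010000 = 01011011
byte 10: 10000000 ^ 01111111 = 11111111
byte 11: 10101000 ^ 01001110 = 11100110
byte 12: 01111110 ^ 10010100 = 11101010
byte 13: 11011011 ^ 10101000 = 01110011
byte 14: 10001001 ^ 10101011 = 00100010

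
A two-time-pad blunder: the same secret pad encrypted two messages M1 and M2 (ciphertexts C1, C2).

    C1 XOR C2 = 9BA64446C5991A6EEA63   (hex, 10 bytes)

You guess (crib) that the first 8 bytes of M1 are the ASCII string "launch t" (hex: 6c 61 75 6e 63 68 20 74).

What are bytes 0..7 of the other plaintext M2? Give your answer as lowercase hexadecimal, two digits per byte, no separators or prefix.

Since C1 ⊕ C2 = M1 ⊕ M2, XORing with the guessed M1 bytes yields the corresponding M2 bytes: M2 = (C1 ⊕ C2) ⊕ M1.
byte 0: 155 ^ 108 = 247
byte 1: 166 ^  97 = 199
byte 2:  68 ^ 117 =  49
byte 3:  70 ^ 110 =  40
byte 4: 197 ^  99 = 166
byte 5: 153 ^ 104 = 241
byte 6:  26 ^  32 =  58
byte 7: 110 ^ 116 =  26

f7c73128a6f13a1a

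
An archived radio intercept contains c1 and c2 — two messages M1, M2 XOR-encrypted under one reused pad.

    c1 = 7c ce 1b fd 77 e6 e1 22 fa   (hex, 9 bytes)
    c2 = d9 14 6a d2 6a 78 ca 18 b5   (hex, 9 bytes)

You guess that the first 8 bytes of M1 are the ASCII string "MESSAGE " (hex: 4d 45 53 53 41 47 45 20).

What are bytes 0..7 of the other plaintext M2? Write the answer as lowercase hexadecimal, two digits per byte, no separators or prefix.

e89f227c5cd96e1a

First, c1 ⊕ c2 = (M1 ⊕ K) ⊕ (M2 ⊕ K) = M1 ⊕ M2, so the key drops out. Then M2 = (M1 ⊕ M2) ⊕ M1 over the first 8 bytes.
byte 0: (7c xor d9) xor 4d = a5 xor 4d = e8
byte 1: (ce xor 14) xor 45 = da xor 45 = 9f
byte 2: (1b xor 6a) xor 53 = 71 xor 53 = 22
byte 3: (fd xor d2) xor 53 = 2f xor 53 = 7c
byte 4: (77 xor 6a) xor 41 = 1d xor 41 = 5c
byte 5: (e6 xor 78) xor 47 = 9e xor 47 = d9
byte 6: (e1 xor ca) xor 45 = 2b xor 45 = 6e
byte 7: (22 xor 18) xor 20 = 3a xor 20 = 1a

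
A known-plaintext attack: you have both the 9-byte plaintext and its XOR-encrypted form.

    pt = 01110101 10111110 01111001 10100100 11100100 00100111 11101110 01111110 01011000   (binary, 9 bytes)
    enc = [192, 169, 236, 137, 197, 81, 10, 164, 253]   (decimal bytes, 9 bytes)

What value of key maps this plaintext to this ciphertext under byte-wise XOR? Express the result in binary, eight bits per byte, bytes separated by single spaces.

Since enc = pt ⊕ key, XORing both sides with pt gives key = pt ⊕ enc.
01110101 ^ 11000000 = 10110101
10111110 ^ 10101001 = 00010111
01111001 ^ 11101100 = 10010101
10100100 ^ 10001001 = 00101101
11100100 ^ 11000101 = 00100001
00100111 ^ 01010001 = 01110110
11101110 ^ 00001010 = 11100100
01111110 ^ 10100100 = 11011010
01011000 ^ 11111101 = 10100101

10110101 00010111 10010101 00101101 00100001 01110110 11100100 11011010 10100101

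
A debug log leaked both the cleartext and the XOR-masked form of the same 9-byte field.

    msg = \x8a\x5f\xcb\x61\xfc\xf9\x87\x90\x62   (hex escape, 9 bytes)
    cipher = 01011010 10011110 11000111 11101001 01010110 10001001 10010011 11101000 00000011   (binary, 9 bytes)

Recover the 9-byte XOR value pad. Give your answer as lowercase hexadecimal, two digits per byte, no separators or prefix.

Since cipher = msg ⊕ pad, XORing both sides with msg gives pad = msg ⊕ cipher.
10001010 XOR 01011010 = 11010000
01011111 XOR 10011110 = 11000001
11001011 XOR 11000111 = 00001100
01100001 XOR 11101001 = 10001000
11111100 XOR 01010110 = 10101010
11111001 XOR 10001001 = 01110000
10000111 XOR 10010011 = 00010100
10010000 XOR 11101000 = 01111000
01100010 XOR 00000011 = 01100001

d0c10c88aa70147861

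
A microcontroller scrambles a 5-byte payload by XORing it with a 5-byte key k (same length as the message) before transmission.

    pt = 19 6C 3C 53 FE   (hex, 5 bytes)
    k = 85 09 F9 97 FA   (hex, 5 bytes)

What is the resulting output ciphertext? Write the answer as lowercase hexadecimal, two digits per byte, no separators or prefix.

9c65c5c404

 25 XOR 133 = 156
108 XOR   9 = 101
 60 XOR 249 = 197
 83 XOR 151 = 196
254 XOR 250 =   4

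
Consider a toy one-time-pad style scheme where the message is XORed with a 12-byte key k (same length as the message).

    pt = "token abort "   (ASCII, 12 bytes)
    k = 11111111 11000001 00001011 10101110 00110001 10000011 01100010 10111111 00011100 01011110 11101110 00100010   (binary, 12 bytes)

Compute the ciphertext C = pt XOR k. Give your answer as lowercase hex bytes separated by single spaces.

8b ae 60 cb 5f a3 03 dd 73 2c 9a 02

XOR is its own inverse, so applying the key byte-wise gives the result directly.
74 ^ ff = 8b
6f ^ c1 = ae
6b ^ 0b = 60
65 ^ ae = cb
6e ^ 31 = 5f
20 ^ 83 = a3
61 ^ 62 = 03
62 ^ bf = dd
6f ^ 1c = 73
72 ^ 5e = 2c
74 ^ ee = 9a
20 ^ 22 = 02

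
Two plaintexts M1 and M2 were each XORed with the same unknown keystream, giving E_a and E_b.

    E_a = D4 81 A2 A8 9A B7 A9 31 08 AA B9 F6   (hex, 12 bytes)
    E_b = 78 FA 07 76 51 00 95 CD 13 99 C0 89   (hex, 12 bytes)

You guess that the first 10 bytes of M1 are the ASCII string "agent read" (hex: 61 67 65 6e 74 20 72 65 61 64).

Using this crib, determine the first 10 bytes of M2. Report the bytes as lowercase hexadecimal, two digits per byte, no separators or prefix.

First, E_a ⊕ E_b = (M1 ⊕ K) ⊕ (M2 ⊕ K) = M1 ⊕ M2, so the key drops out. Then M2 = (M1 ⊕ M2) ⊕ M1 over the first 10 bytes.
byte 0: (d4 XOR 78) XOR 61 = ac XOR 61 = cd
byte 1: (81 XOR fa) XOR 67 = 7b XOR 67 = 1c
byte 2: (a2 XOR 07) XOR 65 = a5 XOR 65 = c0
byte 3: (a8 XOR 76) XOR 6e = de XOR 6e = b0
byte 4: (9a XOR 51) XOR 74 = cb XOR 74 = bf
byte 5: (b7 XOR 00) XOR 20 = b7 XOR 20 = 97
byte 6: (a9 XOR 95) XOR 72 = 3c XOR 72 = 4e
byte 7: (31 XOR cd) XOR 65 = fc XOR 65 = 99
byte 8: (08 XOR 13) XOR 61 = 1b XOR 61 = 7a
byte 9: (aa XOR 99) XOR 64 = 33 XOR 64 = 57

cd1cc0b0bf974e997a57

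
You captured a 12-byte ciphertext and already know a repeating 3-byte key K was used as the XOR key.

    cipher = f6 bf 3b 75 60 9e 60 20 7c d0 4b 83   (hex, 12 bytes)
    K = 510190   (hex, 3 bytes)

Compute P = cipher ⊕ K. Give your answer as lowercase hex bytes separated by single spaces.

a7 be ab 24 61 0e 31 21 ec 81 4a 13

The 3-byte key repeats, so the effective keystream is 51 01 90 51 01 90 51 01 90 51 01 90.
byte 0: 246 ^  81 = 167
byte 1: 191 ^   1 = 190
byte 2:  59 ^ 144 = 171
byte 3: 117 ^  81 =  36
byte 4:  96 ^   1 =  97
byte 5: 158 ^ 144 =  14
byte 6:  96 ^  81 =  49
byte 7:  32 ^   1 =  33
byte 8: 124 ^ 144 = 236
byte 9: 208 ^  81 = 129
byte 10:  75 ^   1 =  74
byte 11: 131 ^ 144 =  19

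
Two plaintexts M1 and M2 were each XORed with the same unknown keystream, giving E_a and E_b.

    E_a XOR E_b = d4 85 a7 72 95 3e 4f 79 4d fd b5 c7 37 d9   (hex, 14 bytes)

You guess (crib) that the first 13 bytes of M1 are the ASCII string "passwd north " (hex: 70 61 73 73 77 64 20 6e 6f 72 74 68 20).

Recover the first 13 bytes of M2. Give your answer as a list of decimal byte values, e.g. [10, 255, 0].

Since E_a ⊕ E_b = M1 ⊕ M2, XORing with the guessed M1 bytes yields the corresponding M2 bytes: M2 = (E_a ⊕ E_b) ⊕ M1.
11010100 XOR 01110000 = 10100100
10000101 XOR 01100001 = 11100100
10100111 XOR 01110011 = 11010100
01110010 XOR 01110011 = 00000001
10010101 XOR 01110111 = 11100010
00111110 XOR 01100100 = 01011010
01001111 XOR 00100000 = 01101111
01111001 XOR 01101110 = 00010111
01001101 XOR 01101111 = 00100010
11111101 XOR 01110010 = 10001111
10110101 XOR 01110100 = 11000001
11000111 XOR 01101000 = 10101111
00110111 XOR 00100000 = 00010111

[164, 228, 212, 1, 226, 90, 111, 23, 34, 143, 193, 175, 23]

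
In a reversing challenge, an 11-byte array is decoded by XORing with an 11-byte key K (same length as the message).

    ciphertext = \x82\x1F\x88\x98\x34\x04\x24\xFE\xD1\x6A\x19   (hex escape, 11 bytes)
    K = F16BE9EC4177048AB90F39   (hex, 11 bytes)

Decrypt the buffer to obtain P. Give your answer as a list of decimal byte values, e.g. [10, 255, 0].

XOR is its own inverse, so applying the key byte-wise gives the result directly.
10000010 XOR 11110001 = 01110011
00011111 XOR 01101011 = 01110100
10001000 XOR 11101001 = 01100001
10011000 XOR 11101100 = 01110100
00110100 XOR 01000001 = 01110101
00000100 XOR 01110111 = 01110011
00100100 XOR 00000100 = 00100000
11111110 XOR 10001010 = 01110100
11010001 XOR 10111001 = 01101000
01101010 XOR 00001111 = 01100101
00011001 XOR 00111001 = 00100000

[115, 116, 97, 116, 117, 115, 32, 116, 104, 101, 32]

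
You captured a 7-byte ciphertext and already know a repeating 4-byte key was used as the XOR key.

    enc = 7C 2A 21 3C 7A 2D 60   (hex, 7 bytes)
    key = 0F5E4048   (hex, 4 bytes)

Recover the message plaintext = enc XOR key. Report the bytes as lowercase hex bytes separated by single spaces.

The 4-byte key repeats, so the effective keystream is 0f 5e 40 48 0f 5e 40.
byte 0: 7c xor 0f = 73
byte 1: 2a xor 5e = 74
byte 2: 21 xor 40 = 61
byte 3: 3c xor 48 = 74
byte 4: 7a xor 0f = 75
byte 5: 2d xor 5e = 73
byte 6: 60 xor 40 = 20

73 74 61 74 75 73 20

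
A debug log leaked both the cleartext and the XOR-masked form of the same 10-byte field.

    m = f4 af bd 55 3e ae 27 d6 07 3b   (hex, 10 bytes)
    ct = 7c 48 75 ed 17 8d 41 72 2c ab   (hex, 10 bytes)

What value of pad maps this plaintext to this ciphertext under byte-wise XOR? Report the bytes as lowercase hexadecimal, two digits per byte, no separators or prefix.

Since ct = m ⊕ pad, XORing both sides with m gives pad = m ⊕ ct.
byte 0: f4 XOR 7c = 88
byte 1: af XOR 48 = e7
byte 2: bd XOR 75 = c8
byte 3: 55 XOR ed = b8
byte 4: 3e XOR 17 = 29
byte 5: ae XOR 8d = 23
byte 6: 27 XOR 41 = 66
byte 7: d6 XOR 72 = a4
byte 8: 07 XOR 2c = 2b
byte 9: 3b XOR ab = 90

88e7c8b8292366a42b90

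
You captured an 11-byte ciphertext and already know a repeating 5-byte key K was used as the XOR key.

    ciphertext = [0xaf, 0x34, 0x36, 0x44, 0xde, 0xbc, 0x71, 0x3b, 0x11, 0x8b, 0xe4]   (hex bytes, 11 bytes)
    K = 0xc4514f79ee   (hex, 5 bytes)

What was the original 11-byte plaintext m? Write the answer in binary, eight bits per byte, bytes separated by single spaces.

The 5-byte key repeats, so the effective keystream is c4 51 4f 79 ee c4 51 4f 79 ee c4.
byte 0: af xor c4 = 6b
byte 1: 34 xor 51 = 65
byte 2: 36 xor 4f = 79
byte 3: 44 xor 79 = 3d
byte 4: de xor ee = 30
byte 5: bc xor c4 = 78
byte 6: 71 xor 51 = 20
byte 7: 3b xor 4f = 74
byte 8: 11 xor 79 = 68
byte 9: 8b xor ee = 65
byte 10: e4 xor c4 = 20

01101011 01100101 01111001 00111101 00110000 01111000 00100000 01110100 01101000 01100101 00100000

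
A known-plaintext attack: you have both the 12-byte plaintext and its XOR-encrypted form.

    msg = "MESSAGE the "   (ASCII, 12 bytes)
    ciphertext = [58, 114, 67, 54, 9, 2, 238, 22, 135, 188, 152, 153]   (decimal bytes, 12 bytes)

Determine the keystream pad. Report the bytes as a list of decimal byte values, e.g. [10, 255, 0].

[119, 55, 16, 101, 72, 69, 171, 54, 243, 212, 253, 185]

Since ciphertext = msg ⊕ pad, XORing both sides with msg gives pad = msg ⊕ ciphertext.
4d ⊕ 3a = 77
45 ⊕ 72 = 37
53 ⊕ 43 = 10
53 ⊕ 36 = 65
41 ⊕ 09 = 48
47 ⊕ 02 = 45
45 ⊕ ee = ab
20 ⊕ 16 = 36
74 ⊕ 87 = f3
68 ⊕ bc = d4
65 ⊕ 98 = fd
20 ⊕ 99 = b9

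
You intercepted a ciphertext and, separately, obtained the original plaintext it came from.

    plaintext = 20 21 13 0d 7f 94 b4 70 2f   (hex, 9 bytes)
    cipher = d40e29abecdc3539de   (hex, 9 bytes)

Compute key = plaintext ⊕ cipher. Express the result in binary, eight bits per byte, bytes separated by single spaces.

Since cipher = plaintext ⊕ key, XORing both sides with plaintext gives key = plaintext ⊕ cipher.
byte 0: 20 ⊕ d4 = f4
byte 1: 21 ⊕ 0e = 2f
byte 2: 13 ⊕ 29 = 3a
byte 3: 0d ⊕ ab = a6
byte 4: 7f ⊕ ec = 93
byte 5: 94 ⊕ dc = 48
byte 6: b4 ⊕ 35 = 81
byte 7: 70 ⊕ 39 = 49
byte 8: 2f ⊕ de = f1

11110100 00101111 00111010 10100110 10010011 01001000 10000001 01001001 11110001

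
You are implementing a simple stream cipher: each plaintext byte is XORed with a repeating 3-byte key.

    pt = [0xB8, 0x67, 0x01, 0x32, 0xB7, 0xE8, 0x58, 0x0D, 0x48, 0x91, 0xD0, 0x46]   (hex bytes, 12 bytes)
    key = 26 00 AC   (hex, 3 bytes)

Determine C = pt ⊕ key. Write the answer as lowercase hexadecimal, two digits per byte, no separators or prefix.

The 3-byte key repeats, so the effective keystream is 26 00 ac 26 00 ac 26 00 ac 26 00 ac.
byte 0: b8 xor 26 = 9e
byte 1: 67 xor 00 = 67
byte 2: 01 xor ac = ad
byte 3: 32 xor 26 = 14
byte 4: b7 xor 00 = b7
byte 5: e8 xor ac = 44
byte 6: 58 xor 26 = 7e
byte 7: 0d xor 00 = 0d
byte 8: 48 xor ac = e4
byte 9: 91 xor 26 = b7
byte 10: d0 xor 00 = d0
byte 11: 46 xor ac = ea

9e67ad14b7447e0de4b7d0ea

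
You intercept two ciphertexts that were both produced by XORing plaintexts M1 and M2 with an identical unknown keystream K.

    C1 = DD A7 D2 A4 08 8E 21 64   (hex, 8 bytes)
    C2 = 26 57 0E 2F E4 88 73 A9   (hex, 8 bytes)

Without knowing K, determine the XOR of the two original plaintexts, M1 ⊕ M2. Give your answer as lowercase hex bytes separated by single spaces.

C1 ⊕ C2 = (M1 ⊕ K) ⊕ (M2 ⊕ K) = M1 ⊕ M2 — the shared key cancels under XOR.
byte 0: dd XOR 26 = fb
byte 1: a7 XOR 57 = f0
byte 2: d2 XOR 0e = dc
byte 3: a4 XOR 2f = 8b
byte 4: 08 XOR e4 = ec
byte 5: 8e XOR 88 = 06
byte 6: 21 XOR 73 = 52
byte 7: 64 XOR a9 = cd

fb f0 dc 8b ec 06 52 cd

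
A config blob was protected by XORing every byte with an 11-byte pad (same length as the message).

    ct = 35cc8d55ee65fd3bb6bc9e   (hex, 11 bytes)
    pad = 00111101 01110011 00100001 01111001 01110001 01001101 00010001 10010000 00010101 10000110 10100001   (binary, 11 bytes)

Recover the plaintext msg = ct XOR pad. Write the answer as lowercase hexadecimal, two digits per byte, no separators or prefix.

byte 0:  53 XOR  61 =   8
byte 1: 204 XOR 115 = 191
byte 2: 141 XOR  33 = 172
byte 3:  85 XOR 121 =  44
byte 4: 238 XOR 113 = 159
byte 5: 101 XOR  77 =  40
byte 6: 253 XOR  17 = 236
byte 7:  59 XOR 144 = 171
byte 8: 182 XOR  21 = 163
byte 9: 188 XOR 134 =  58
byte 10: 158 XOR 161 =  63

08bfac2c9f28ecaba33a3f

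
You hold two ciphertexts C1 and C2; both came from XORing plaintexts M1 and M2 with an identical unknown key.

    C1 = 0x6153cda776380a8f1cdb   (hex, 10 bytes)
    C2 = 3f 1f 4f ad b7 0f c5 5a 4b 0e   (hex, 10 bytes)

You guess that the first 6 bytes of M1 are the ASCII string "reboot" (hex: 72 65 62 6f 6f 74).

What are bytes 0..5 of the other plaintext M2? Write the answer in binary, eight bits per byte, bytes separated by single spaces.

00101100 00101001 11100000 01100101 10101110 01000011

First, C1 ⊕ C2 = (M1 ⊕ K) ⊕ (M2 ⊕ K) = M1 ⊕ M2, so the key drops out. Then M2 = (M1 ⊕ M2) ⊕ M1 over the first 6 bytes.
byte 0: (61 xor 3f) xor 72 = 5e xor 72 = 2c
byte 1: (53 xor 1f) xor 65 = 4c xor 65 = 29
byte 2: (cd xor 4f) xor 62 = 82 xor 62 = e0
byte 3: (a7 xor ad) xor 6f = 0a xor 6f = 65
byte 4: (76 xor b7) xor 6f = c1 xor 6f = ae
byte 5: (38 xor 0f) xor 74 = 37 xor 74 = 43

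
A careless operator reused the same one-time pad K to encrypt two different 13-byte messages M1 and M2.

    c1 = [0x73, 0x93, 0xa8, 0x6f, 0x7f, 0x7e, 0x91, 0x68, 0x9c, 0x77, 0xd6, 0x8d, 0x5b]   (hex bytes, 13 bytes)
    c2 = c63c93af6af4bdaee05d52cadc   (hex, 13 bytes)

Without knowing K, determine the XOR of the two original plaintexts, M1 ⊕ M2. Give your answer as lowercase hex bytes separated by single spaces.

c1 ⊕ c2 = (M1 ⊕ K) ⊕ (M2 ⊕ K) = M1 ⊕ M2 — the shared key cancels under XOR.
01110011 XOR 11000110 = 10110101
10010011 XOR 00111100 = 10101111
10101000 XOR 10010011 = 00111011
01101111 XOR 10101111 = 11000000
01111111 XOR 01101010 = 00010101
01111110 XOR 11110100 = 10001010
10010001 XOR 10111101 = 00101100
01101000 XOR 10101110 = 11000110
10011100 XOR 11100000 = 01111100
01110111 XOR 01011101 = 00101010
11010110 XOR 01010010 = 10000100
10001101 XOR 11001010 = 01000111
01011011 XOR 11011100 = 10000111

b5 af 3b c0 15 8a 2c c6 7c 2a 84 47 87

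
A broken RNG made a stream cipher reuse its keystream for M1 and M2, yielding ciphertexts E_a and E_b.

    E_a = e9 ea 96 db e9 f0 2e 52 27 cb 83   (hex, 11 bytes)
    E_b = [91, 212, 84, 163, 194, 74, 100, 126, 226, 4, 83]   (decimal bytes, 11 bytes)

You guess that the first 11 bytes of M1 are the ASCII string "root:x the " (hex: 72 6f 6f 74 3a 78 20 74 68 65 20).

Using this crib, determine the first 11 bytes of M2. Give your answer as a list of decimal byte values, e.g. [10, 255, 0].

First, E_a ⊕ E_b = (M1 ⊕ K) ⊕ (M2 ⊕ K) = M1 ⊕ M2, so the key drops out. Then M2 = (M1 ⊕ M2) ⊕ M1 over the first 11 bytes.
byte 0: (e9 ^ 5b) ^ 72 = b2 ^ 72 = c0
byte 1: (ea ^ d4) ^ 6f = 3e ^ 6f = 51
byte 2: (96 ^ 54) ^ 6f = c2 ^ 6f = ad
byte 3: (db ^ a3) ^ 74 = 78 ^ 74 = 0c
byte 4: (e9 ^ c2) ^ 3a = 2b ^ 3a = 11
byte 5: (f0 ^ 4a) ^ 78 = ba ^ 78 = c2
byte 6: (2e ^ 64) ^ 20 = 4a ^ 20 = 6a
byte 7: (52 ^ 7e) ^ 74 = 2c ^ 74 = 58
byte 8: (27 ^ e2) ^ 68 = c5 ^ 68 = ad
byte 9: (cb ^ 04) ^ 65 = cf ^ 65 = aa
byte 10: (83 ^ 53) ^ 20 = d0 ^ 20 = f0

[192, 81, 173, 12, 17, 194, 106, 88, 173, 170, 240]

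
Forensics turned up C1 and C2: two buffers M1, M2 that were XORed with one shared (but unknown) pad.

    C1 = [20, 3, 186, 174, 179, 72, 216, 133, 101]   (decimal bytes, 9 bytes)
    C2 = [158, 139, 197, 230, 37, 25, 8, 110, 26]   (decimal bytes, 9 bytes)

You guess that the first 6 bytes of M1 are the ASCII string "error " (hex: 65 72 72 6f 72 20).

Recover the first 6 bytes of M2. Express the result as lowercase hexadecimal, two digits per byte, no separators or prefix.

effa0d27e471

First, C1 ⊕ C2 = (M1 ⊕ K) ⊕ (M2 ⊕ K) = M1 ⊕ M2, so the key drops out. Then M2 = (M1 ⊕ M2) ⊕ M1 over the first 6 bytes.
byte 0: (14 ^ 9e) ^ 65 = 8a ^ 65 = ef
byte 1: (03 ^ 8b) ^ 72 = 88 ^ 72 = fa
byte 2: (ba ^ c5) ^ 72 = 7f ^ 72 = 0d
byte 3: (ae ^ e6) ^ 6f = 48 ^ 6f = 27
byte 4: (b3 ^ 25) ^ 72 = 96 ^ 72 = e4
byte 5: (48 ^ 19) ^ 20 = 51 ^ 20 = 71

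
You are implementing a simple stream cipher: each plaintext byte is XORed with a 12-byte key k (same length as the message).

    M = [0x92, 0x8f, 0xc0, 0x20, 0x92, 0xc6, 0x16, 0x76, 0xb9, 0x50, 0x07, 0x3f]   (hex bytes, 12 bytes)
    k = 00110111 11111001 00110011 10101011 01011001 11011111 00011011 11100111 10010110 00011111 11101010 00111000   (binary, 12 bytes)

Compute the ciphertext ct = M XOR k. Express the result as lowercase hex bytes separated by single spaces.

a5 76 f3 8b cb 19 0d 91 2f 4f ed 07

byte 0: 92 XOR 37 = a5
byte 1: 8f XOR f9 = 76
byte 2: c0 XOR 33 = f3
byte 3: 20 XOR ab = 8b
byte 4: 92 XOR 59 = cb
byte 5: c6 XOR df = 19
byte 6: 16 XOR 1b = 0d
byte 7: 76 XOR e7 = 91
byte 8: b9 XOR 96 = 2f
byte 9: 50 XOR 1f = 4f
byte 10: 07 XOR ea = ed
byte 11: 3f XOR 38 = 07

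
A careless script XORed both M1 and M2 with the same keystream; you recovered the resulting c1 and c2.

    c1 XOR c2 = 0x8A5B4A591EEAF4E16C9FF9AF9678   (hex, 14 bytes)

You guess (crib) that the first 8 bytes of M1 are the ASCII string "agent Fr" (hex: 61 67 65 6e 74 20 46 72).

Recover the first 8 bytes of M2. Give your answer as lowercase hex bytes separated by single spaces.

eb 3c 2f 37 6a ca b2 93

Since c1 ⊕ c2 = M1 ⊕ M2, XORing with the guessed M1 bytes yields the corresponding M2 bytes: M2 = (c1 ⊕ c2) ⊕ M1.
8a ^ 61 = eb
5b ^ 67 = 3c
4a ^ 65 = 2f
59 ^ 6e = 37
1e ^ 74 = 6a
ea ^ 20 = ca
f4 ^ 46 = b2
e1 ^ 72 = 93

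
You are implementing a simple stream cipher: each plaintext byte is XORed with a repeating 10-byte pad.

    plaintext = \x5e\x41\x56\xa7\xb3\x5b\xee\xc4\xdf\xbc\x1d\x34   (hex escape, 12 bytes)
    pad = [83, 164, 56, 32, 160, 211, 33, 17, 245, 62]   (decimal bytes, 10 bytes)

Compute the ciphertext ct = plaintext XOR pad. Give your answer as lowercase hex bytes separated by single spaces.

The 10-byte key repeats, so the effective keystream is 53 a4 38 20 a0 d3 21 11 f5 3e 53 a4.
byte 0: 5e ^ 53 = 0d
byte 1: 41 ^ a4 = e5
byte 2: 56 ^ 38 = 6e
byte 3: a7 ^ 20 = 87
byte 4: b3 ^ a0 = 13
byte 5: 5b ^ d3 = 88
byte 6: ee ^ 21 = cf
byte 7: c4 ^ 11 = d5
byte 8: df ^ f5 = 2a
byte 9: bc ^ 3e = 82
byte 10: 1d ^ 53 = 4e
byte 11: 34 ^ a4 = 90

0d e5 6e 87 13 88 cf d5 2a 82 4e 90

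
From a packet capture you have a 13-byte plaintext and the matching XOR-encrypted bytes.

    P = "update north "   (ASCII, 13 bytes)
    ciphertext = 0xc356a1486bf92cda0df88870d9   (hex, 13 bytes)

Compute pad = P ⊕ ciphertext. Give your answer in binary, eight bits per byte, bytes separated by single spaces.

10110110 00100110 11000101 00101001 00011111 10011100 00001100 10110100 01100010 10001010 11111100 00011000 11111001

Since ciphertext = P ⊕ pad, XORing both sides with P gives pad = P ⊕ ciphertext.
byte 0: 75 XOR c3 = b6
byte 1: 70 XOR 56 = 26
byte 2: 64 XOR a1 = c5
byte 3: 61 XOR 48 = 29
byte 4: 74 XOR 6b = 1f
byte 5: 65 XOR f9 = 9c
byte 6: 20 XOR 2c = 0c
byte 7: 6e XOR da = b4
byte 8: 6f XOR 0d = 62
byte 9: 72 XOR f8 = 8a
byte 10: 74 XOR 88 = fc
byte 11: 68 XOR 70 = 18
byte 12: 20 XOR d9 = f9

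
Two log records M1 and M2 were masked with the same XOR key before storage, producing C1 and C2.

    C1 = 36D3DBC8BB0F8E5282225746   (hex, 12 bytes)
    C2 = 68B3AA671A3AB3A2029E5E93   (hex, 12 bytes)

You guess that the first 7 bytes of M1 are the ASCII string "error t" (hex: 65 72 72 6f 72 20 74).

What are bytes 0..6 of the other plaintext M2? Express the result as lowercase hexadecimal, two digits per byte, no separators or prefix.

3b1203c0d31549

First, C1 ⊕ C2 = (M1 ⊕ K) ⊕ (M2 ⊕ K) = M1 ⊕ M2, so the key drops out. Then M2 = (M1 ⊕ M2) ⊕ M1 over the first 7 bytes.
byte 0: (36 ⊕ 68) ⊕ 65 = 5e ⊕ 65 = 3b
byte 1: (d3 ⊕ b3) ⊕ 72 = 60 ⊕ 72 = 12
byte 2: (db ⊕ aa) ⊕ 72 = 71 ⊕ 72 = 03
byte 3: (c8 ⊕ 67) ⊕ 6f = af ⊕ 6f = c0
byte 4: (bb ⊕ 1a) ⊕ 72 = a1 ⊕ 72 = d3
byte 5: (0f ⊕ 3a) ⊕ 20 = 35 ⊕ 20 = 15
byte 6: (8e ⊕ b3) ⊕ 74 = 3d ⊕ 74 = 49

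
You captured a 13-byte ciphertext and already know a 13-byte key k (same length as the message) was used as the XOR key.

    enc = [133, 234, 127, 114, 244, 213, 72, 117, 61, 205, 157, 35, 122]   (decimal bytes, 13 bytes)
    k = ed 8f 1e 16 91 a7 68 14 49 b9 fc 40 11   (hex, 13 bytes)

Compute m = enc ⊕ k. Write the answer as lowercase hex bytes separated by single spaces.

68 65 61 64 65 72 20 61 74 74 61 63 6b

XOR is its own inverse, so applying the key byte-wise gives the result directly.
85 ⊕ ed = 68
ea ⊕ 8f = 65
7f ⊕ 1e = 61
72 ⊕ 16 = 64
f4 ⊕ 91 = 65
d5 ⊕ a7 = 72
48 ⊕ 68 = 20
75 ⊕ 14 = 61
3d ⊕ 49 = 74
cd ⊕ b9 = 74
9d ⊕ fc = 61
23 ⊕ 40 = 63
7a ⊕ 11 = 6b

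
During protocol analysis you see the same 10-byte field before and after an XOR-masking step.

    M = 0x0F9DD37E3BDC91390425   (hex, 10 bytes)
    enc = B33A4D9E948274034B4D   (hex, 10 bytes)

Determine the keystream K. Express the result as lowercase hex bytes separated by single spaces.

Since enc = M ⊕ K, XORing both sides with M gives K = M ⊕ enc.
byte 0: 0f XOR b3 = bc
byte 1: 9d XOR 3a = a7
byte 2: d3 XOR 4d = 9e
byte 3: 7e XOR 9e = e0
byte 4: 3b XOR 94 = af
byte 5: dc XOR 82 = 5e
byte 6: 91 XOR 74 = e5
byte 7: 39 XOR 03 = 3a
byte 8: 04 XOR 4b = 4f
byte 9: 25 XOR 4d = 68

bc a7 9e e0 af 5e e5 3a 4f 68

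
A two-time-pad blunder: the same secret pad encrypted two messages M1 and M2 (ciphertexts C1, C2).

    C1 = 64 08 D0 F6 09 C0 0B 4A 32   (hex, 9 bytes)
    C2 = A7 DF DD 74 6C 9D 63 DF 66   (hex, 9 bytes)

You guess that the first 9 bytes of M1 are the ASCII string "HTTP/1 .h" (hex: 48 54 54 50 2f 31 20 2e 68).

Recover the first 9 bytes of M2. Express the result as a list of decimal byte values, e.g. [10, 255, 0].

First, C1 ⊕ C2 = (M1 ⊕ K) ⊕ (M2 ⊕ K) = M1 ⊕ M2, so the key drops out. Then M2 = (M1 ⊕ M2) ⊕ M1 over the first 9 bytes.
byte 0: (64 ⊕ a7) ⊕ 48 = c3 ⊕ 48 = 8b
byte 1: (08 ⊕ df) ⊕ 54 = d7 ⊕ 54 = 83
byte 2: (d0 ⊕ dd) ⊕ 54 = 0d ⊕ 54 = 59
byte 3: (f6 ⊕ 74) ⊕ 50 = 82 ⊕ 50 = d2
byte 4: (09 ⊕ 6c) ⊕ 2f = 65 ⊕ 2f = 4a
byte 5: (c0 ⊕ 9d) ⊕ 31 = 5d ⊕ 31 = 6c
byte 6: (0b ⊕ 63) ⊕ 20 = 68 ⊕ 20 = 48
byte 7: (4a ⊕ df) ⊕ 2e = 95 ⊕ 2e = bb
byte 8: (32 ⊕ 66) ⊕ 68 = 54 ⊕ 68 = 3c

[139, 131, 89, 210, 74, 108, 72, 187, 60]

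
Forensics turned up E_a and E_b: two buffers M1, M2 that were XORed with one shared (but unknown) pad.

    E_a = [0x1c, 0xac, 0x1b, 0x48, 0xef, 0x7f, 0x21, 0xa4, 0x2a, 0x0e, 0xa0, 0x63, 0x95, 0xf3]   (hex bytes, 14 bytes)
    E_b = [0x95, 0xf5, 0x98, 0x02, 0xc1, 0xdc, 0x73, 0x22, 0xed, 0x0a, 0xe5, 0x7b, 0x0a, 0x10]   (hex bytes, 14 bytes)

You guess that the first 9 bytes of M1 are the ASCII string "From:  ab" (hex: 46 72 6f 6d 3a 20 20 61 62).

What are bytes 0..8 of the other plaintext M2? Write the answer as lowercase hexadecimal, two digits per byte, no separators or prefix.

cf2bec27148372e7a5

First, E_a ⊕ E_b = (M1 ⊕ K) ⊕ (M2 ⊕ K) = M1 ⊕ M2, so the key drops out. Then M2 = (M1 ⊕ M2) ⊕ M1 over the first 9 bytes.
byte 0: (1c ^ 95) ^ 46 = 89 ^ 46 = cf
byte 1: (ac ^ f5) ^ 72 = 59 ^ 72 = 2b
byte 2: (1b ^ 98) ^ 6f = 83 ^ 6f = ec
byte 3: (48 ^ 02) ^ 6d = 4a ^ 6d = 27
byte 4: (ef ^ c1) ^ 3a = 2e ^ 3a = 14
byte 5: (7f ^ dc) ^ 20 = a3 ^ 20 = 83
byte 6: (21 ^ 73) ^ 20 = 52 ^ 20 = 72
byte 7: (a4 ^ 22) ^ 61 = 86 ^ 61 = e7
byte 8: (2a ^ ed) ^ 62 = c7 ^ 62 = a5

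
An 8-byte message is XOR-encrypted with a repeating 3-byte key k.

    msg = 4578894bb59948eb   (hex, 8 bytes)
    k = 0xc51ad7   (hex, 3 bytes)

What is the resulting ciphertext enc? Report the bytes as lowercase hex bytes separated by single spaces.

The 3-byte key repeats, so the effective keystream is c5 1a d7 c5 1a d7 c5 1a.
byte 0: 45 XOR c5 = 80
byte 1: 78 XOR 1a = 62
byte 2: 89 XOR d7 = 5e
byte 3: 4b XOR c5 = 8e
byte 4: b5 XOR 1a = af
byte 5: 99 XOR d7 = 4e
byte 6: 48 XOR c5 = 8d
byte 7: eb XOR 1a = f1

80 62 5e 8e af 4e 8d f1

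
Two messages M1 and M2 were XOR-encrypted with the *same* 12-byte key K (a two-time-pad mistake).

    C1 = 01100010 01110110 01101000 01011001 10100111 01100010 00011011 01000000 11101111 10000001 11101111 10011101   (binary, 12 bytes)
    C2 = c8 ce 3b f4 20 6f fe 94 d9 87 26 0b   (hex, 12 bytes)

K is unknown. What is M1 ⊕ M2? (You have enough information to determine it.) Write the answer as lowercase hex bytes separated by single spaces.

C1 ⊕ C2 = (M1 ⊕ K) ⊕ (M2 ⊕ K) = M1 ⊕ M2 — the shared key cancels under XOR.
byte 0: 01100010 ^ 11001000 = 10101010
byte 1: 01110110 ^ 11001110 = 10111000
byte 2: 01101000 ^ 00111011 = 01010011
byte 3: 01011001 ^ 11110100 = 10101101
byte 4: 10100111 ^ 00100000 = 10000111
byte 5: 01100010 ^ 01101111 = 00001101
byte 6: 00011011 ^ 11111110 = 11100101
byte 7: 01000000 ^ 10010100 = 11010100
byte 8: 11101111 ^ 11011001 = 00110110
byte 9: 10000001 ^ 10000111 = 00000110
byte 10: 11101111 ^ 00100110 = 11001001
byte 11: 10011101 ^ 00001011 = 10010110

aa b8 53 ad 87 0d e5 d4 36 06 c9 96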